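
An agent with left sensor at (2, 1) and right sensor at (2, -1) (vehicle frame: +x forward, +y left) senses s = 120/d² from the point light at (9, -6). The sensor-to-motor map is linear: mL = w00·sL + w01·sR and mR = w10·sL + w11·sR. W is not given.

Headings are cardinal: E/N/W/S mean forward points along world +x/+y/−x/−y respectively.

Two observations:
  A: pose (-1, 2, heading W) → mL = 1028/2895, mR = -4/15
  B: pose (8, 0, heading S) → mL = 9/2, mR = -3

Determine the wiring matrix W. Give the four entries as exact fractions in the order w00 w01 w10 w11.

1 -1/2 0 -1/2

obs A: pose=(-1,2,W) → sL=120/193, sR=8/15, mL=1028/2895, mR=-4/15
obs B: pose=(8,0,S) → sL=15/2, sR=6, mL=9/2, mR=-3
sensor matrix S = [[120/193, 8/15], [15/2, 6]]; det S = -52/193
solve [mL_A; mL_B] = S·[w00; w01] and [mR_A; mR_B] = S·[w10; w11]:
  w00 = 1, w01 = -1/2, w10 = 0, w11 = -1/2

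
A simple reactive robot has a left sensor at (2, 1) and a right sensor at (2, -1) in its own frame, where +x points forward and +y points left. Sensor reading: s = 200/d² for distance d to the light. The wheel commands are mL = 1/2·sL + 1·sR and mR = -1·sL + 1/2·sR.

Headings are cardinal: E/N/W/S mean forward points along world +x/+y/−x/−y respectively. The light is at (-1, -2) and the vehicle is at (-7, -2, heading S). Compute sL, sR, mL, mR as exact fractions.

200/29 200/53 11100/1537 -7700/1537

left sensor world pos  = (-6, -4); dL² = 29
right sensor world pos = (-8, -4); dR² = 53
sL = 200/29 = 200/29
sR = 200/53 = 200/53
mL = 1/2·sL + 1·sR = 11100/1537
mR = -1·sL + 1/2·sR = -7700/1537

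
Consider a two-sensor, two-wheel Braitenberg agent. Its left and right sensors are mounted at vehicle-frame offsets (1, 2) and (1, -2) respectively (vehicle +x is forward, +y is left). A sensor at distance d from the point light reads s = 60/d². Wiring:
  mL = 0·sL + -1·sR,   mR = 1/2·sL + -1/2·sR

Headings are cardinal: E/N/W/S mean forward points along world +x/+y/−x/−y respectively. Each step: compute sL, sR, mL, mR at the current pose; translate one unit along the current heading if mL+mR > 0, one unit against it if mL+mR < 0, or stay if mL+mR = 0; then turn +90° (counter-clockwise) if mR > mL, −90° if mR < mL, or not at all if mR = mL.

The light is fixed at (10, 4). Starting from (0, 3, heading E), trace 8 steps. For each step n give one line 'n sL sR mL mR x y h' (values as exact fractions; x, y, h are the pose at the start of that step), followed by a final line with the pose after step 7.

0 30/41 2/3 -2/3 4/123 0 3 E
1 60/169 20/27 -20/27 -880/4563 -1 3 N
2 3/8 5/12 -5/12 -1/48 -1 2 W
3 60/73 20/51 -20/51 800/3723 0 2 S
4 30/41 2/3 -2/3 4/123 0 3 E
5 60/169 20/27 -20/27 -880/4563 -1 3 N
6 3/8 5/12 -5/12 -1/48 -1 2 W
7 60/73 20/51 -20/51 800/3723 0 2 S
final 0 3 E

n=0: pose=(0,3,E); sL=30/41, sR=2/3; mL=-2/3, mR=4/123; mL+mR=-26/41 → advance -1; mR−mL=86/123 → turn +1·90°
n=1: pose=(-1,3,N); sL=60/169, sR=20/27; mL=-20/27, mR=-880/4563; mL+mR=-1420/1521 → advance -1; mR−mL=2500/4563 → turn +1·90°
n=2: pose=(-1,2,W); sL=3/8, sR=5/12; mL=-5/12, mR=-1/48; mL+mR=-7/16 → advance -1; mR−mL=19/48 → turn +1·90°
n=3: pose=(0,2,S); sL=60/73, sR=20/51; mL=-20/51, mR=800/3723; mL+mR=-220/1241 → advance -1; mR−mL=2260/3723 → turn +1·90°
n=4: pose=(0,3,E); sL=30/41, sR=2/3; mL=-2/3, mR=4/123; mL+mR=-26/41 → advance -1; mR−mL=86/123 → turn +1·90°
n=5: pose=(-1,3,N); sL=60/169, sR=20/27; mL=-20/27, mR=-880/4563; mL+mR=-1420/1521 → advance -1; mR−mL=2500/4563 → turn +1·90°
n=6: pose=(-1,2,W); sL=3/8, sR=5/12; mL=-5/12, mR=-1/48; mL+mR=-7/16 → advance -1; mR−mL=19/48 → turn +1·90°
n=7: pose=(0,2,S); sL=60/73, sR=20/51; mL=-20/51, mR=800/3723; mL+mR=-220/1241 → advance -1; mR−mL=2260/3723 → turn +1·90°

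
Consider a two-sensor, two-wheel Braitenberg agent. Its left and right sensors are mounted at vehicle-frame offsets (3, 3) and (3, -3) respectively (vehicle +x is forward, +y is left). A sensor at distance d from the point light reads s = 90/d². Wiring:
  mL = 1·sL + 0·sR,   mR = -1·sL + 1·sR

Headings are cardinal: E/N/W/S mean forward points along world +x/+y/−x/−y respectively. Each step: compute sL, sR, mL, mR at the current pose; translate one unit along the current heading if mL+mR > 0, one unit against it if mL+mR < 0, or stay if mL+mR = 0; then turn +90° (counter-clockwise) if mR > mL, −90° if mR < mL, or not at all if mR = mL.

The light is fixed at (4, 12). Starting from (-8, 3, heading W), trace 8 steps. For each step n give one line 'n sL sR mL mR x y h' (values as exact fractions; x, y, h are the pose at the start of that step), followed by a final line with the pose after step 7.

0 10/41 10/29 10/41 120/1189 -8 3 W
1 45/146 45/68 45/146 1755/4964 -9 3 N
2 90/377 90/281 90/377 8640/105937 -9 4 W
3 45/157 45/73 45/157 3780/11461 -10 4 N
4 90/389 18/61 90/389 1512/23729 -10 5 W
5 9/34 9/16 9/34 81/272 -11 5 N
6 2/9 10/37 2/9 16/333 -11 6 W
7 9/37 45/89 9/37 864/3293 -12 6 N
final -12 7 W

n=0: pose=(-8,3,W); sL=10/41, sR=10/29; mL=10/41, mR=120/1189; mL+mR=10/29 → advance +1; mR−mL=-170/1189 → turn -1·90°
n=1: pose=(-9,3,N); sL=45/146, sR=45/68; mL=45/146, mR=1755/4964; mL+mR=45/68 → advance +1; mR−mL=225/4964 → turn +1·90°
n=2: pose=(-9,4,W); sL=90/377, sR=90/281; mL=90/377, mR=8640/105937; mL+mR=90/281 → advance +1; mR−mL=-16650/105937 → turn -1·90°
n=3: pose=(-10,4,N); sL=45/157, sR=45/73; mL=45/157, mR=3780/11461; mL+mR=45/73 → advance +1; mR−mL=495/11461 → turn +1·90°
n=4: pose=(-10,5,W); sL=90/389, sR=18/61; mL=90/389, mR=1512/23729; mL+mR=18/61 → advance +1; mR−mL=-3978/23729 → turn -1·90°
n=5: pose=(-11,5,N); sL=9/34, sR=9/16; mL=9/34, mR=81/272; mL+mR=9/16 → advance +1; mR−mL=9/272 → turn +1·90°
n=6: pose=(-11,6,W); sL=2/9, sR=10/37; mL=2/9, mR=16/333; mL+mR=10/37 → advance +1; mR−mL=-58/333 → turn -1·90°
n=7: pose=(-12,6,N); sL=9/37, sR=45/89; mL=9/37, mR=864/3293; mL+mR=45/89 → advance +1; mR−mL=63/3293 → turn +1·90°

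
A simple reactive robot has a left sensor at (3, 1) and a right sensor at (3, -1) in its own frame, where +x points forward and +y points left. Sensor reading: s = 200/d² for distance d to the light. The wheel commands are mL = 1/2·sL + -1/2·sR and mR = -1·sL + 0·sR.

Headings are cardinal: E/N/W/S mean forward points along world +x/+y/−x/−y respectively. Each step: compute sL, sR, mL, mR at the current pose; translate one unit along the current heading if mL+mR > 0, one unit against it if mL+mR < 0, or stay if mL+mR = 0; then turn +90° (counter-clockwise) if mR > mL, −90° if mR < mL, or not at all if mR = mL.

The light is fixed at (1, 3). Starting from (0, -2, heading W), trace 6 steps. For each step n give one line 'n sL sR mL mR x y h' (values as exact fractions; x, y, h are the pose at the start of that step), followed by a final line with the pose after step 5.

n=0: pose=(0,-2,W); sL=50/13, sR=25/4; mL=-125/104, mR=-50/13; mL+mR=-525/104 → advance -1; mR−mL=-275/104 → turn -1·90°
n=1: pose=(1,-2,N); sL=40, sR=40; mL=0, mR=-40; mL+mR=-40 → advance -1; mR−mL=-40 → turn -1·90°
n=2: pose=(1,-3,E); sL=100/17, sR=100/29; mL=600/493, mR=-100/17; mL+mR=-2300/493 → advance -1; mR−mL=-3500/493 → turn -1·90°
n=3: pose=(0,-3,S); sL=200/81, sR=40/17; mL=80/1377, mR=-200/81; mL+mR=-3320/1377 → advance -1; mR−mL=-1160/459 → turn -1·90°
n=4: pose=(0,-2,W); sL=50/13, sR=25/4; mL=-125/104, mR=-50/13; mL+mR=-525/104 → advance -1; mR−mL=-275/104 → turn -1·90°
n=5: pose=(1,-2,N); sL=40, sR=40; mL=0, mR=-40; mL+mR=-40 → advance -1; mR−mL=-40 → turn -1·90°

0 50/13 25/4 -125/104 -50/13 0 -2 W
1 40 40 0 -40 1 -2 N
2 100/17 100/29 600/493 -100/17 1 -3 E
3 200/81 40/17 80/1377 -200/81 0 -3 S
4 50/13 25/4 -125/104 -50/13 0 -2 W
5 40 40 0 -40 1 -2 N
final 1 -3 E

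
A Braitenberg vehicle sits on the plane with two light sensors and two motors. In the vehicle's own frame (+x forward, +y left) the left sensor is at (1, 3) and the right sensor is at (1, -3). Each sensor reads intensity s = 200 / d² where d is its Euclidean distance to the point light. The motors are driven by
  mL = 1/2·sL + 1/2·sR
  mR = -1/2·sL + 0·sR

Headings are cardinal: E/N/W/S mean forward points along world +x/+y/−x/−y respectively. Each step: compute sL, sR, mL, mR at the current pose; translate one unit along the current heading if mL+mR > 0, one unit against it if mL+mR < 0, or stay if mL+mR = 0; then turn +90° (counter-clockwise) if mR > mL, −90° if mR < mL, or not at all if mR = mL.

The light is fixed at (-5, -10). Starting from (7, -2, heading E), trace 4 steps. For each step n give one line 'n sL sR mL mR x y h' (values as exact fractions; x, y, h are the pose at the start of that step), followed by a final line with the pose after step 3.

n=0: pose=(7,-2,E); sL=20/29, sR=100/97; mL=2420/2813, mR=-10/29; mL+mR=50/97 → advance +1; mR−mL=-3390/2813 → turn -1·90°
n=1: pose=(8,-2,S); sL=40/61, sR=200/149; mL=9080/9089, mR=-20/61; mL+mR=100/149 → advance +1; mR−mL=-12060/9089 → turn -1·90°
n=2: pose=(8,-3,W); sL=5/4, sR=50/61; mL=505/488, mR=-5/8; mL+mR=25/61 → advance +1; mR−mL=-405/244 → turn -1·90°
n=3: pose=(7,-3,N); sL=40/29, sR=200/289; mL=8680/8381, mR=-20/29; mL+mR=100/289 → advance +1; mR−mL=-14460/8381 → turn -1·90°

0 20/29 100/97 2420/2813 -10/29 7 -2 E
1 40/61 200/149 9080/9089 -20/61 8 -2 S
2 5/4 50/61 505/488 -5/8 8 -3 W
3 40/29 200/289 8680/8381 -20/29 7 -3 N
final 7 -2 E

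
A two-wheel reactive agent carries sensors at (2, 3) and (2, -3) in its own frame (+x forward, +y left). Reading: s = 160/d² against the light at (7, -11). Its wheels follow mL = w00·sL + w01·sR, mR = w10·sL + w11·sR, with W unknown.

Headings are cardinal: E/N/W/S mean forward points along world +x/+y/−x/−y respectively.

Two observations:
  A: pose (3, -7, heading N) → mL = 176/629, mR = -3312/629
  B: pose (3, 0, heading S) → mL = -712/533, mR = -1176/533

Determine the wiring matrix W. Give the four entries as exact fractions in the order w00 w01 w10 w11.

obs A: pose=(3,-7,N) → sL=32/17, sR=160/37, mL=176/629, mR=-3312/629
obs B: pose=(3,0,S) → sL=80/41, sR=16/13, mL=-712/533, mR=-1176/533
sensor matrix S = [[32/17, 160/37], [80/41, 16/13]]; det S = -2052096/335257
solve [mL_A; mL_B] = S·[w00; w01] and [mR_A; mR_B] = S·[w10; w11]:
  w00 = -1, w01 = 1/2, w10 = -1/2, w11 = -1

-1 1/2 -1/2 -1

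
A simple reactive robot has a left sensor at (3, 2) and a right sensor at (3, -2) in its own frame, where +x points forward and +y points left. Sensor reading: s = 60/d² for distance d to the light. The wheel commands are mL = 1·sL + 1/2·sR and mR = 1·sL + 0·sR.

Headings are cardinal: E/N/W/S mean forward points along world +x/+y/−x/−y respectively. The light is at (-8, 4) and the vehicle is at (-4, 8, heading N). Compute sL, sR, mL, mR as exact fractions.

left sensor world pos  = (-6, 11); dL² = 53
right sensor world pos = (-2, 11); dR² = 85
sL = 60/53 = 60/53
sR = 60/85 = 12/17
mL = 1·sL + 1/2·sR = 1338/901
mR = 1·sL + 0·sR = 60/53

60/53 12/17 1338/901 60/53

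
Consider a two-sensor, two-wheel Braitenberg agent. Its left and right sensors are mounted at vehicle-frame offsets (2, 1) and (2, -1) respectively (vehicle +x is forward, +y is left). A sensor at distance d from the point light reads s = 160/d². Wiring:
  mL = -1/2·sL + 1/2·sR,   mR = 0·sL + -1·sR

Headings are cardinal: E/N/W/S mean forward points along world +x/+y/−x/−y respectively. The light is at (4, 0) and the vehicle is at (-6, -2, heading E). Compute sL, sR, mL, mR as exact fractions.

32/13 160/73 -128/949 -160/73

left sensor world pos  = (-4, -1); dL² = 65
right sensor world pos = (-4, -3); dR² = 73
sL = 160/65 = 32/13
sR = 160/73 = 160/73
mL = -1/2·sL + 1/2·sR = -128/949
mR = 0·sL + -1·sR = -160/73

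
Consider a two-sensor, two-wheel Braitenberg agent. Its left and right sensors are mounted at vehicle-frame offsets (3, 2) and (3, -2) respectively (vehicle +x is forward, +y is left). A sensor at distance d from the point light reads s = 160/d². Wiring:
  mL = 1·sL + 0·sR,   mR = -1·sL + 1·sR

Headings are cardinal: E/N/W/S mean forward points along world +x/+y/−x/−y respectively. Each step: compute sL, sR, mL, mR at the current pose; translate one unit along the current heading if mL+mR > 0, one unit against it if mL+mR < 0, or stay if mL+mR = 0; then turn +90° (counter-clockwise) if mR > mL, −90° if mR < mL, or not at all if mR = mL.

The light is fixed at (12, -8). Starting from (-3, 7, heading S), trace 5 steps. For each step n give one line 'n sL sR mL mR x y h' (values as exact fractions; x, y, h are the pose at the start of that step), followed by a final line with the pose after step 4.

n=0: pose=(-3,7,S); sL=160/313, sR=160/433; mL=160/313, mR=-19200/135529; mL+mR=160/433 → advance +1; mR−mL=-88480/135529 → turn -1·90°
n=1: pose=(-3,6,W); sL=40/117, sR=8/29; mL=40/117, mR=-224/3393; mL+mR=8/29 → advance +1; mR−mL=-1384/3393 → turn -1·90°
n=2: pose=(-4,6,N); sL=160/613, sR=32/97; mL=160/613, mR=4096/59461; mL+mR=32/97 → advance +1; mR−mL=-11424/59461 → turn -1·90°
n=3: pose=(-4,7,E); sL=80/229, sR=80/169; mL=80/229, mR=4800/38701; mL+mR=80/169 → advance +1; mR−mL=-8720/38701 → turn -1·90°
n=4: pose=(-3,7,S); sL=160/313, sR=160/433; mL=160/313, mR=-19200/135529; mL+mR=160/433 → advance +1; mR−mL=-88480/135529 → turn -1·90°

0 160/313 160/433 160/313 -19200/135529 -3 7 S
1 40/117 8/29 40/117 -224/3393 -3 6 W
2 160/613 32/97 160/613 4096/59461 -4 6 N
3 80/229 80/169 80/229 4800/38701 -4 7 E
4 160/313 160/433 160/313 -19200/135529 -3 7 S
final -3 6 W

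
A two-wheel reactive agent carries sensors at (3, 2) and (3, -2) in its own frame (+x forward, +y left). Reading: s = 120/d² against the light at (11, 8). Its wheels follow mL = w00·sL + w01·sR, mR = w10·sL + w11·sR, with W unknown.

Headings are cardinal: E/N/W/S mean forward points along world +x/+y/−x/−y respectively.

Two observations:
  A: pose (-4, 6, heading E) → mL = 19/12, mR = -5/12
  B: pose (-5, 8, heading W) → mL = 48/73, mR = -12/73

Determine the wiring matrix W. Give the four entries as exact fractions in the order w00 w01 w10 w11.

1 1 -1/2 0

obs A: pose=(-4,6,E) → sL=5/6, sR=3/4, mL=19/12, mR=-5/12
obs B: pose=(-5,8,W) → sL=24/73, sR=24/73, mL=48/73, mR=-12/73
sensor matrix S = [[5/6, 3/4], [24/73, 24/73]]; det S = 2/73
solve [mL_A; mL_B] = S·[w00; w01] and [mR_A; mR_B] = S·[w10; w11]:
  w00 = 1, w01 = 1, w10 = -1/2, w11 = 0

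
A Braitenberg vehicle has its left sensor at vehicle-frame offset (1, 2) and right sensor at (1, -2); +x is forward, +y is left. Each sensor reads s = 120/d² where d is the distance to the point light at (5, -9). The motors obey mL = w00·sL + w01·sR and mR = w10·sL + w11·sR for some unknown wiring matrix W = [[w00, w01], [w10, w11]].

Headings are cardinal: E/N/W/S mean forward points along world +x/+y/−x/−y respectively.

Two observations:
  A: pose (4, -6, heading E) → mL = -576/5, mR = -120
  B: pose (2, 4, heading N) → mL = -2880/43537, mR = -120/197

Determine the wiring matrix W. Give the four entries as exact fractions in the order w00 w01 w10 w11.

1 -1 0 -1

obs A: pose=(4,-6,E) → sL=24/5, sR=120, mL=-576/5, mR=-120
obs B: pose=(2,4,N) → sL=120/221, sR=120/197, mL=-2880/43537, mR=-120/197
sensor matrix S = [[24/5, 120], [120/221, 120/197]]; det S = -2709504/43537
solve [mL_A; mL_B] = S·[w00; w01] and [mR_A; mR_B] = S·[w10; w11]:
  w00 = 1, w01 = -1, w10 = 0, w11 = -1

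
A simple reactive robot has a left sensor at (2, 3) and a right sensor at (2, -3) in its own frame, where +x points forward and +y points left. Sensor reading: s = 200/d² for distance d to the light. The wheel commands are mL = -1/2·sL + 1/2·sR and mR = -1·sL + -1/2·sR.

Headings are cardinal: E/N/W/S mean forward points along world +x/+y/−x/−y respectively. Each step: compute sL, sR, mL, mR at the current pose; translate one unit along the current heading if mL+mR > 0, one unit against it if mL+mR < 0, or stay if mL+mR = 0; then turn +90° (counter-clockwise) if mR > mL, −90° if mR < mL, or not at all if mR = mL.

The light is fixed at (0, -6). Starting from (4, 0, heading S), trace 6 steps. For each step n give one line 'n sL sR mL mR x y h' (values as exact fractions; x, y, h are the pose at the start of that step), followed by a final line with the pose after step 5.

0 40/13 200/17 960/221 -1980/221 4 0 S
1 10 25/13 -105/26 -285/26 4 1 W
2 40/17 40/29 -240/493 -1500/493 5 1 N
3 20/13 100/29 360/377 -1230/377 5 0 E
4 40/13 200/17 960/221 -1980/221 4 0 S
5 10 25/13 -105/26 -285/26 4 1 W
final 5 1 N

n=0: pose=(4,0,S); sL=40/13, sR=200/17; mL=960/221, mR=-1980/221; mL+mR=-60/13 → advance -1; mR−mL=-2940/221 → turn -1·90°
n=1: pose=(4,1,W); sL=10, sR=25/13; mL=-105/26, mR=-285/26; mL+mR=-15 → advance -1; mR−mL=-90/13 → turn -1·90°
n=2: pose=(5,1,N); sL=40/17, sR=40/29; mL=-240/493, mR=-1500/493; mL+mR=-60/17 → advance -1; mR−mL=-1260/493 → turn -1·90°
n=3: pose=(5,0,E); sL=20/13, sR=100/29; mL=360/377, mR=-1230/377; mL+mR=-30/13 → advance -1; mR−mL=-1590/377 → turn -1·90°
n=4: pose=(4,0,S); sL=40/13, sR=200/17; mL=960/221, mR=-1980/221; mL+mR=-60/13 → advance -1; mR−mL=-2940/221 → turn -1·90°
n=5: pose=(4,1,W); sL=10, sR=25/13; mL=-105/26, mR=-285/26; mL+mR=-15 → advance -1; mR−mL=-90/13 → turn -1·90°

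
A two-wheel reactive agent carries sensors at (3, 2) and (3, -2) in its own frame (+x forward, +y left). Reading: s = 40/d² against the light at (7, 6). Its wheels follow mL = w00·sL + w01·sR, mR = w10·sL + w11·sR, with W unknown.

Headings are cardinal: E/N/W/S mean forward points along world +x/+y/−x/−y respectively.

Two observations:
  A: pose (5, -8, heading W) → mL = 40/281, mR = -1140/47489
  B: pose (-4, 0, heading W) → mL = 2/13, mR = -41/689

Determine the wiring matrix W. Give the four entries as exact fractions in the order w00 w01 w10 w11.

1 0 -1 1/2

obs A: pose=(5,-8,W) → sL=40/281, sR=40/169, mL=40/281, mR=-1140/47489
obs B: pose=(-4,0,W) → sL=2/13, sR=10/53, mL=2/13, mR=-41/689
sensor matrix S = [[40/281, 40/169], [2/13, 10/53]]; det S = -312640/32719921
solve [mL_A; mL_B] = S·[w00; w01] and [mR_A; mR_B] = S·[w10; w11]:
  w00 = 1, w01 = 0, w10 = -1, w11 = 1/2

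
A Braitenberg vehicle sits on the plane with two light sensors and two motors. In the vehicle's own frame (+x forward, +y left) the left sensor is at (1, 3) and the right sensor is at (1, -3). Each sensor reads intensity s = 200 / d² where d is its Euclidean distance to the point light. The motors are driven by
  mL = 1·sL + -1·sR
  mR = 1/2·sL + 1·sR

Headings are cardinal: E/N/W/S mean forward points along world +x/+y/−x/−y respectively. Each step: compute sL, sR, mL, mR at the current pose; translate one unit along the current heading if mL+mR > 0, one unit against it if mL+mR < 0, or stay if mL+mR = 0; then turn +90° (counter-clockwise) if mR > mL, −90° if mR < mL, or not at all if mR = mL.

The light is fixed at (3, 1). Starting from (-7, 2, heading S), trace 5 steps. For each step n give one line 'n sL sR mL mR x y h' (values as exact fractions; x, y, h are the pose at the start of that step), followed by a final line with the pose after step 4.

n=0: pose=(-7,2,S); sL=200/49, sR=200/169; mL=24000/8281, mR=26700/8281; mL+mR=300/49 → advance +1; mR−mL=2700/8281 → turn +1·90°
n=1: pose=(-7,1,E); sL=20/9, sR=20/9; mL=0, mR=10/3; mL+mR=10/3 → advance +1; mR−mL=10/3 → turn +1·90°
n=2: pose=(-6,1,N); sL=40/29, sR=200/37; mL=-4320/1073, mR=6540/1073; mL+mR=60/29 → advance +1; mR−mL=10860/1073 → turn +1·90°
n=3: pose=(-6,2,W); sL=25/13, sR=50/29; mL=75/377, mR=2025/754; mL+mR=75/26 → advance +1; mR−mL=1875/754 → turn +1·90°
n=4: pose=(-7,2,S); sL=200/49, sR=200/169; mL=24000/8281, mR=26700/8281; mL+mR=300/49 → advance +1; mR−mL=2700/8281 → turn +1·90°

0 200/49 200/169 24000/8281 26700/8281 -7 2 S
1 20/9 20/9 0 10/3 -7 1 E
2 40/29 200/37 -4320/1073 6540/1073 -6 1 N
3 25/13 50/29 75/377 2025/754 -6 2 W
4 200/49 200/169 24000/8281 26700/8281 -7 2 S
final -7 1 E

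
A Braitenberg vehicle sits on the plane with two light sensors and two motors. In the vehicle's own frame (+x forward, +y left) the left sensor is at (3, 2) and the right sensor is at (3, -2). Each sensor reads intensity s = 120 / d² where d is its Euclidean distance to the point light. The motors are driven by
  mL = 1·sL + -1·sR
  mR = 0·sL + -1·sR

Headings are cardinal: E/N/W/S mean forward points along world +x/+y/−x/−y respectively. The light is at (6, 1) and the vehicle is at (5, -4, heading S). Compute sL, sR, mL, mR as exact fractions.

24/13 120/73 192/949 -120/73

left sensor world pos  = (7, -7); dL² = 65
right sensor world pos = (3, -7); dR² = 73
sL = 120/65 = 24/13
sR = 120/73 = 120/73
mL = 1·sL + -1·sR = 192/949
mR = 0·sL + -1·sR = -120/73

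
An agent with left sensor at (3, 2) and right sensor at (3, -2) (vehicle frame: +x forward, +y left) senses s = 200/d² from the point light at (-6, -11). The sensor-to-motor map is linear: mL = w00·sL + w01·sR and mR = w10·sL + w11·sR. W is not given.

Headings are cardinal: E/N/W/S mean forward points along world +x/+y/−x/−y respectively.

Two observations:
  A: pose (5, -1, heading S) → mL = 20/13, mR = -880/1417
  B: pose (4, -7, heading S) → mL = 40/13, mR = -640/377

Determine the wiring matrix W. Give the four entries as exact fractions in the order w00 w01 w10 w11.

0 1 1 -1

obs A: pose=(5,-1,S) → sL=100/109, sR=20/13, mL=20/13, mR=-880/1417
obs B: pose=(4,-7,S) → sL=40/29, sR=40/13, mL=40/13, mR=-640/377
sensor matrix S = [[100/109, 20/13], [40/29, 40/13]]; det S = 28800/41093
solve [mL_A; mL_B] = S·[w00; w01] and [mR_A; mR_B] = S·[w10; w11]:
  w00 = 0, w01 = 1, w10 = 1, w11 = -1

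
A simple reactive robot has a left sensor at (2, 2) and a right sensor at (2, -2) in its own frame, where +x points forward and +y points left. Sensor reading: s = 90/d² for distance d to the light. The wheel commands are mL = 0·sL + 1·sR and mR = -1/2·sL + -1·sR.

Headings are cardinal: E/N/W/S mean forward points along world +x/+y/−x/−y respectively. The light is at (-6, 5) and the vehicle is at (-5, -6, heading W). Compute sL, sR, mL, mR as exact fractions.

9/17 45/41 45/41 -1899/1394

left sensor world pos  = (-7, -8); dL² = 170
right sensor world pos = (-7, -4); dR² = 82
sL = 90/170 = 9/17
sR = 90/82 = 45/41
mL = 0·sL + 1·sR = 45/41
mR = -1/2·sL + -1·sR = -1899/1394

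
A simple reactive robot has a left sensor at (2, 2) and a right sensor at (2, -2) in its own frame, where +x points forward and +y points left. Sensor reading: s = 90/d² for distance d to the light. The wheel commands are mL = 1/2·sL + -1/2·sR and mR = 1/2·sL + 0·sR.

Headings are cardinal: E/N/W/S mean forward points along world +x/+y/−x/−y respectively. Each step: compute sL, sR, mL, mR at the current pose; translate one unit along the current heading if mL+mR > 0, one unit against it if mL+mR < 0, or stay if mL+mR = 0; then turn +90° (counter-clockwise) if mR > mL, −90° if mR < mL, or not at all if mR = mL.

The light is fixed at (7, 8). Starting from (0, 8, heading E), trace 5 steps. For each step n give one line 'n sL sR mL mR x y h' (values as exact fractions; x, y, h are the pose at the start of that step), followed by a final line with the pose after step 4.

n=0: pose=(0,8,E); sL=90/29, sR=90/29; mL=0, mR=45/29; mL+mR=45/29 → advance +1; mR−mL=45/29 → turn +1·90°
n=1: pose=(1,8,N); sL=45/34, sR=9/2; mL=-27/17, mR=45/68; mL+mR=-63/68 → advance -1; mR−mL=9/4 → turn +1·90°
n=2: pose=(1,7,W); sL=90/73, sR=18/13; mL=-72/949, mR=45/73; mL+mR=513/949 → advance +1; mR−mL=9/13 → turn +1·90°
n=3: pose=(0,7,S); sL=45/17, sR=1; mL=14/17, mR=45/34; mL+mR=73/34 → advance +1; mR−mL=1/2 → turn +1·90°
n=4: pose=(0,6,E); sL=18/5, sR=90/41; mL=144/205, mR=9/5; mL+mR=513/205 → advance +1; mR−mL=45/41 → turn +1·90°

0 90/29 90/29 0 45/29 0 8 E
1 45/34 9/2 -27/17 45/68 1 8 N
2 90/73 18/13 -72/949 45/73 1 7 W
3 45/17 1 14/17 45/34 0 7 S
4 18/5 90/41 144/205 9/5 0 6 E
final 1 6 N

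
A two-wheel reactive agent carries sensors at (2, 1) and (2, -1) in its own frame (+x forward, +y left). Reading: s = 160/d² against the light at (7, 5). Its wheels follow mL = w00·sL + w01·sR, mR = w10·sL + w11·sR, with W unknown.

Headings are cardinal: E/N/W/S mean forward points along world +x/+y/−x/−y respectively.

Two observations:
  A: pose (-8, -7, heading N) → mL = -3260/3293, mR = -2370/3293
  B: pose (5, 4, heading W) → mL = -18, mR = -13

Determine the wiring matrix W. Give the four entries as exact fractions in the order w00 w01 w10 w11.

-1 -1 -1 -1/2

obs A: pose=(-8,-7,N) → sL=40/89, sR=20/37, mL=-3260/3293, mR=-2370/3293
obs B: pose=(5,4,W) → sL=8, sR=10, mL=-18, mR=-13
sensor matrix S = [[40/89, 20/37], [8, 10]]; det S = 560/3293
solve [mL_A; mL_B] = S·[w00; w01] and [mR_A; mR_B] = S·[w10; w11]:
  w00 = -1, w01 = -1, w10 = -1, w11 = -1/2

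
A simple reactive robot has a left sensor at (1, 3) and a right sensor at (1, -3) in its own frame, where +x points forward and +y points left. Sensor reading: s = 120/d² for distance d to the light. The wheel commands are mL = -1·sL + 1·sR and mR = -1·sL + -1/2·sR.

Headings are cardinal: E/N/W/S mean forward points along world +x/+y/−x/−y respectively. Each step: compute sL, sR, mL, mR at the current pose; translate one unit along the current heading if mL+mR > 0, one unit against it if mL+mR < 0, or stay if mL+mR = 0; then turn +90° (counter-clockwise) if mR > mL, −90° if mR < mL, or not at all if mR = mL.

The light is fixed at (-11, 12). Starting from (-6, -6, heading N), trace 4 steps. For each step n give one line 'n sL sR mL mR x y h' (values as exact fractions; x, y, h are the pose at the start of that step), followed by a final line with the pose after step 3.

n=0: pose=(-6,-6,N); sL=120/293, sR=120/353; mL=-7200/103429, mR=-59940/103429; mL+mR=-67140/103429 → advance -1; mR−mL=-180/353 → turn -1·90°
n=1: pose=(-6,-7,E); sL=30/73, sR=3/13; mL=-171/949, mR=-999/1898; mL+mR=-1341/1898 → advance -1; mR−mL=-9/26 → turn -1·90°
n=2: pose=(-7,-7,S); sL=120/449, sR=120/401; mL=5760/180049, mR=-75060/180049; mL+mR=-69300/180049 → advance -1; mR−mL=-180/401 → turn -1·90°
n=3: pose=(-7,-6,W); sL=4/15, sR=20/39; mL=16/65, mR=-34/65; mL+mR=-18/65 → advance -1; mR−mL=-10/13 → turn -1·90°

0 120/293 120/353 -7200/103429 -59940/103429 -6 -6 N
1 30/73 3/13 -171/949 -999/1898 -6 -7 E
2 120/449 120/401 5760/180049 -75060/180049 -7 -7 S
3 4/15 20/39 16/65 -34/65 -7 -6 W
final -6 -6 N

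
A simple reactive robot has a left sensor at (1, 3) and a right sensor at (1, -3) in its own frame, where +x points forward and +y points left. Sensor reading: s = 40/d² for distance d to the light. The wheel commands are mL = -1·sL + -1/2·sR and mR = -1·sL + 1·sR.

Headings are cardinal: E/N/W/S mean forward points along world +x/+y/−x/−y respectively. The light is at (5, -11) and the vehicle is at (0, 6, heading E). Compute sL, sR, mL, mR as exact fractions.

5/52 10/53 -525/2756 255/2756

left sensor world pos  = (1, 9); dL² = 416
right sensor world pos = (1, 3); dR² = 212
sL = 40/416 = 5/52
sR = 40/212 = 10/53
mL = -1·sL + -1/2·sR = -525/2756
mR = -1·sL + 1·sR = 255/2756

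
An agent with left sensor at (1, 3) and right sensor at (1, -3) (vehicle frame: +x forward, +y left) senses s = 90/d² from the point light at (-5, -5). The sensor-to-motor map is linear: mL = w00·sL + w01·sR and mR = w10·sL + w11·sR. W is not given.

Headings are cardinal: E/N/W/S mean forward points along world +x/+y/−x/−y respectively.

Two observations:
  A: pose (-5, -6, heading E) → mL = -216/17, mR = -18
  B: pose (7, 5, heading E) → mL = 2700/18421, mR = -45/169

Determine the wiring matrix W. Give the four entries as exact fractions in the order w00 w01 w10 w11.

-1 1 -1 0

obs A: pose=(-5,-6,E) → sL=18, sR=90/17, mL=-216/17, mR=-18
obs B: pose=(7,5,E) → sL=45/169, sR=45/109, mL=2700/18421, mR=-45/169
sensor matrix S = [[18, 90/17], [45/169, 45/109]]; det S = 1885680/313157
solve [mL_A; mL_B] = S·[w00; w01] and [mR_A; mR_B] = S·[w10; w11]:
  w00 = -1, w01 = 1, w10 = -1, w11 = 0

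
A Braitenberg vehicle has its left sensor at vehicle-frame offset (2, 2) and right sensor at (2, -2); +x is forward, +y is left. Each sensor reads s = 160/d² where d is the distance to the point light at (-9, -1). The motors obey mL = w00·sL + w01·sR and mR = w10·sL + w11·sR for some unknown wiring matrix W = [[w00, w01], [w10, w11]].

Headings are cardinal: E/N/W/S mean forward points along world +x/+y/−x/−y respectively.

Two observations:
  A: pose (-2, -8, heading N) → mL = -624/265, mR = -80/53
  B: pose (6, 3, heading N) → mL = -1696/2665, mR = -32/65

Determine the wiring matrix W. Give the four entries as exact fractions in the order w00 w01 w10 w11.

-1/2 -1/2 0 -1

obs A: pose=(-2,-8,N) → sL=16/5, sR=80/53, mL=-624/265, mR=-80/53
obs B: pose=(6,3,N) → sL=32/41, sR=32/65, mL=-1696/2665, mR=-32/65
sensor matrix S = [[16/5, 80/53], [32/41, 32/65]]; det S = 280576/706225
solve [mL_A; mL_B] = S·[w00; w01] and [mR_A; mR_B] = S·[w10; w11]:
  w00 = -1/2, w01 = -1/2, w10 = 0, w11 = -1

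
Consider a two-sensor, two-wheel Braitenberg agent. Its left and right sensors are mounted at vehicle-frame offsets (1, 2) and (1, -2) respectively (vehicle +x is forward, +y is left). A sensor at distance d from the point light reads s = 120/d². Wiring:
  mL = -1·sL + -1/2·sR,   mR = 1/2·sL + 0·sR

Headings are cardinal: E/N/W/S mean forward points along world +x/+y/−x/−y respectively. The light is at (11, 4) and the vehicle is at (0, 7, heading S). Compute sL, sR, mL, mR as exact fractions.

left sensor world pos  = (2, 6); dL² = 85
right sensor world pos = (-2, 6); dR² = 173
sL = 120/85 = 24/17
sR = 120/173 = 120/173
mL = -1·sL + -1/2·sR = -5172/2941
mR = 1/2·sL + 0·sR = 12/17

24/17 120/173 -5172/2941 12/17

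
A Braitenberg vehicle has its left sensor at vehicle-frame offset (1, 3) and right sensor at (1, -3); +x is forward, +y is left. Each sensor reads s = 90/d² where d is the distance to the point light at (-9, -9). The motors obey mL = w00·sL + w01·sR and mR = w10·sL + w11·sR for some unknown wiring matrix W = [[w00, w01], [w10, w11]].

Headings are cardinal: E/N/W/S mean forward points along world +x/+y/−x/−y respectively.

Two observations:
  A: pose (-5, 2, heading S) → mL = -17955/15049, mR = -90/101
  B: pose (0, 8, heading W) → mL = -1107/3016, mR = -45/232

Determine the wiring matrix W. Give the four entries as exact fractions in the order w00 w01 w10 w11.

obs A: pose=(-5,2,S) → sL=90/149, sR=90/101, mL=-17955/15049, mR=-90/101
obs B: pose=(0,8,W) → sL=9/26, sR=45/232, mL=-1107/3016, mR=-45/232
sensor matrix S = [[90/149, 90/101], [9/26, 45/232]]; det S = -4341195/22693892
solve [mL_A; mL_B] = S·[w00; w01] and [mR_A; mR_B] = S·[w10; w11]:
  w00 = -1/2, w01 = -1, w10 = 0, w11 = -1

-1/2 -1 0 -1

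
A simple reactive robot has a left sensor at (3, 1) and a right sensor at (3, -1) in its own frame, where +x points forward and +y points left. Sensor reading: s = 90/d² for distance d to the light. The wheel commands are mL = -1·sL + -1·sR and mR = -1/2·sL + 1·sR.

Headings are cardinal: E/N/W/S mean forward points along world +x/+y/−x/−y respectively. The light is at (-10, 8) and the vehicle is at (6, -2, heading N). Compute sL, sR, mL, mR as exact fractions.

45/137 45/169 -13770/23153 4725/46306

left sensor world pos  = (5, 1); dL² = 274
right sensor world pos = (7, 1); dR² = 338
sL = 90/274 = 45/137
sR = 90/338 = 45/169
mL = -1·sL + -1·sR = -13770/23153
mR = -1/2·sL + 1·sR = 4725/46306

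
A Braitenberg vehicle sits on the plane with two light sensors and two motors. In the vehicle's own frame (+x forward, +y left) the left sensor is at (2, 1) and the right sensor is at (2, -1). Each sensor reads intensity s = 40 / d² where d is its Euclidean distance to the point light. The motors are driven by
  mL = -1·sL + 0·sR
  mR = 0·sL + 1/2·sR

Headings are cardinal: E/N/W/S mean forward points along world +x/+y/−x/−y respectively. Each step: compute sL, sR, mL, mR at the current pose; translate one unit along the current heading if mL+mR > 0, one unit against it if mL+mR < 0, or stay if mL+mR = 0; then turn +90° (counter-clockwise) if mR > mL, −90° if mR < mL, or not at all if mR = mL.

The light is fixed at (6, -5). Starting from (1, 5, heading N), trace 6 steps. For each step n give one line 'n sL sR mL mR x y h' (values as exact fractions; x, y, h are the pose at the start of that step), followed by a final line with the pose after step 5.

0 2/9 1/4 -2/9 1/8 1 5 N
1 40/113 40/149 -40/113 20/149 1 4 W
2 20/29 20/37 -20/29 10/37 2 4 S
3 8/25 8/17 -8/25 4/17 2 5 E
4 2/9 1/4 -2/9 1/8 1 5 N
5 40/113 40/149 -40/113 20/149 1 4 W
final 2 4 S

n=0: pose=(1,5,N); sL=2/9, sR=1/4; mL=-2/9, mR=1/8; mL+mR=-7/72 → advance -1; mR−mL=25/72 → turn +1·90°
n=1: pose=(1,4,W); sL=40/113, sR=40/149; mL=-40/113, mR=20/149; mL+mR=-3700/16837 → advance -1; mR−mL=8220/16837 → turn +1·90°
n=2: pose=(2,4,S); sL=20/29, sR=20/37; mL=-20/29, mR=10/37; mL+mR=-450/1073 → advance -1; mR−mL=1030/1073 → turn +1·90°
n=3: pose=(2,5,E); sL=8/25, sR=8/17; mL=-8/25, mR=4/17; mL+mR=-36/425 → advance -1; mR−mL=236/425 → turn +1·90°
n=4: pose=(1,5,N); sL=2/9, sR=1/4; mL=-2/9, mR=1/8; mL+mR=-7/72 → advance -1; mR−mL=25/72 → turn +1·90°
n=5: pose=(1,4,W); sL=40/113, sR=40/149; mL=-40/113, mR=20/149; mL+mR=-3700/16837 → advance -1; mR−mL=8220/16837 → turn +1·90°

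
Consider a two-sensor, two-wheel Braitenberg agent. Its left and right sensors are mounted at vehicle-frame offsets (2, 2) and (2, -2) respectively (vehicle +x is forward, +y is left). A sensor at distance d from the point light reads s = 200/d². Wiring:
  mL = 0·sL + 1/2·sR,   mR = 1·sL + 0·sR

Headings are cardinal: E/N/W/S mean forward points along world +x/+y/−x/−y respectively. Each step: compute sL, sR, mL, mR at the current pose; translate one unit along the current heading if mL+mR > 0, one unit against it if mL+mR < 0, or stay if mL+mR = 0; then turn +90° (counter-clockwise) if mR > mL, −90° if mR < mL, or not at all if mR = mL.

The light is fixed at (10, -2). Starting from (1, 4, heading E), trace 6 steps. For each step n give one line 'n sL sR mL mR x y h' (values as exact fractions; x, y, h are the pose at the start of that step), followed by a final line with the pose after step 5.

0 200/113 40/13 20/13 200/113 1 4 E
1 50/41 2 1 50/41 2 4 N
2 8/5 200/181 100/181 8/5 2 5 W
3 100/37 100/73 50/73 100/37 1 5 S
4 200/113 40/13 20/13 200/113 1 4 E
5 50/41 2 1 50/41 2 4 N
final 2 5 W

n=0: pose=(1,4,E); sL=200/113, sR=40/13; mL=20/13, mR=200/113; mL+mR=4860/1469 → advance +1; mR−mL=340/1469 → turn +1·90°
n=1: pose=(2,4,N); sL=50/41, sR=2; mL=1, mR=50/41; mL+mR=91/41 → advance +1; mR−mL=9/41 → turn +1·90°
n=2: pose=(2,5,W); sL=8/5, sR=200/181; mL=100/181, mR=8/5; mL+mR=1948/905 → advance +1; mR−mL=948/905 → turn +1·90°
n=3: pose=(1,5,S); sL=100/37, sR=100/73; mL=50/73, mR=100/37; mL+mR=9150/2701 → advance +1; mR−mL=5450/2701 → turn +1·90°
n=4: pose=(1,4,E); sL=200/113, sR=40/13; mL=20/13, mR=200/113; mL+mR=4860/1469 → advance +1; mR−mL=340/1469 → turn +1·90°
n=5: pose=(2,4,N); sL=50/41, sR=2; mL=1, mR=50/41; mL+mR=91/41 → advance +1; mR−mL=9/41 → turn +1·90°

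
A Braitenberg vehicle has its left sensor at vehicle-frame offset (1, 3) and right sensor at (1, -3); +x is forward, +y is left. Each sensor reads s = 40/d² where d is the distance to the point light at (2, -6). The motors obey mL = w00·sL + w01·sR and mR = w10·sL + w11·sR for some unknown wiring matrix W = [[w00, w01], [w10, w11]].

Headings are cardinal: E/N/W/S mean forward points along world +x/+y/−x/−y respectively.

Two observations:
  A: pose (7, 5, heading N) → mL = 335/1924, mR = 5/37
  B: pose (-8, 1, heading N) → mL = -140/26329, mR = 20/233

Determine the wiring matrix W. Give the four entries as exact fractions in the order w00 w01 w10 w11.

1 -1/2 1/2 0

obs A: pose=(7,5,N) → sL=10/37, sR=5/26, mL=335/1924, mR=5/37
obs B: pose=(-8,1,N) → sL=40/233, sR=40/113, mL=-140/26329, mR=20/233
sensor matrix S = [[10/37, 5/26], [40/233, 40/113]]; det S = 793500/12664249
solve [mL_A; mL_B] = S·[w00; w01] and [mR_A; mR_B] = S·[w10; w11]:
  w00 = 1, w01 = -1/2, w10 = 1/2, w11 = 0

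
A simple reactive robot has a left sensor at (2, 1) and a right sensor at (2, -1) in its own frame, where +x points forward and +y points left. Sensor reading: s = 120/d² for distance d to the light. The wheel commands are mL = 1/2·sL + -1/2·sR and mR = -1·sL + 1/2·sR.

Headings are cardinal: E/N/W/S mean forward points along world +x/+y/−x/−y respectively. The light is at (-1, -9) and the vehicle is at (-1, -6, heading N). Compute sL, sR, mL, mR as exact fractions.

60/13 60/13 0 -30/13

left sensor world pos  = (-2, -4); dL² = 26
right sensor world pos = (0, -4); dR² = 26
sL = 120/26 = 60/13
sR = 120/26 = 60/13
mL = 1/2·sL + -1/2·sR = 0
mR = -1·sL + 1/2·sR = -30/13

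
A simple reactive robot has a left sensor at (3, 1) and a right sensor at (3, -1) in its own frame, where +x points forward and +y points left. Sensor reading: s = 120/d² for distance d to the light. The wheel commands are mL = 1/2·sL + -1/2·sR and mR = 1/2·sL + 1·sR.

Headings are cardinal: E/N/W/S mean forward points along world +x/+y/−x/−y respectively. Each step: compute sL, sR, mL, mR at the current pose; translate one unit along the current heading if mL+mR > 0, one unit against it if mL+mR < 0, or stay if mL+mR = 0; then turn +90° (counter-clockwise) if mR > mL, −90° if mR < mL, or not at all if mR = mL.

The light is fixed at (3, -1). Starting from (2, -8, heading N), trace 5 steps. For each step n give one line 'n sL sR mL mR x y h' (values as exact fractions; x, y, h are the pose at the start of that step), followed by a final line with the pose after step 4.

n=0: pose=(2,-8,N); sL=6, sR=15/2; mL=-3/4, mR=21/2; mL+mR=39/4 → advance +1; mR−mL=45/4 → turn +1·90°
n=1: pose=(2,-7,W); sL=24/13, sR=120/41; mL=-288/533, mR=2052/533; mL+mR=1764/533 → advance +1; mR−mL=180/41 → turn +1·90°
n=2: pose=(1,-7,S); sL=60/41, sR=4/3; mL=8/123, mR=254/123; mL+mR=262/123 → advance +1; mR−mL=2 → turn +1·90°
n=3: pose=(1,-8,E); sL=120/37, sR=24/13; mL=336/481, mR=1668/481; mL+mR=2004/481 → advance +1; mR−mL=36/13 → turn +1·90°
n=4: pose=(2,-8,N); sL=6, sR=15/2; mL=-3/4, mR=21/2; mL+mR=39/4 → advance +1; mR−mL=45/4 → turn +1·90°

0 6 15/2 -3/4 21/2 2 -8 N
1 24/13 120/41 -288/533 2052/533 2 -7 W
2 60/41 4/3 8/123 254/123 1 -7 S
3 120/37 24/13 336/481 1668/481 1 -8 E
4 6 15/2 -3/4 21/2 2 -8 N
final 2 -7 W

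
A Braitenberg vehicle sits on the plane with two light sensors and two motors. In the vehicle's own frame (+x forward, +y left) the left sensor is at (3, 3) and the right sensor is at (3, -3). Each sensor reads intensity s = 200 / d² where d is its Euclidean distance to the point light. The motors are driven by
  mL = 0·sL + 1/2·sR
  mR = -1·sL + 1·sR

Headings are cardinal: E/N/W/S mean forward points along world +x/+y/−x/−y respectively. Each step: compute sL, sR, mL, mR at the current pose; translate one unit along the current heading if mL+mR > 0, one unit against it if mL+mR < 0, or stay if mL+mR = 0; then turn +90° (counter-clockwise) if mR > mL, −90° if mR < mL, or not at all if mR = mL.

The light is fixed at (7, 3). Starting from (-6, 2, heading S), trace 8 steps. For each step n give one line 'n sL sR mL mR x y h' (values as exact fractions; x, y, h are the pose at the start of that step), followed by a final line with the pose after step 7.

0 50/29 25/34 25/68 -975/986 -6 2 S
1 40/53 40/53 20/53 0 -6 3 W
2 100/149 20/13 10/13 1680/1937 -7 3 N
3 200/293 40/61 20/61 -480/17873 -7 4 W
4 10/17 5/4 5/8 45/68 -8 4 N
5 8/13 200/349 100/349 -192/4537 -8 5 W
6 100/193 100/97 50/97 9600/18721 -9 5 N
7 40/41 200/169 100/169 1440/6929 -9 6 E
final -8 6 S

n=0: pose=(-6,2,S); sL=50/29, sR=25/34; mL=25/68, mR=-975/986; mL+mR=-1225/1972 → advance -1; mR−mL=-2675/1972 → turn -1·90°
n=1: pose=(-6,3,W); sL=40/53, sR=40/53; mL=20/53, mR=0; mL+mR=20/53 → advance +1; mR−mL=-20/53 → turn -1·90°
n=2: pose=(-7,3,N); sL=100/149, sR=20/13; mL=10/13, mR=1680/1937; mL+mR=3170/1937 → advance +1; mR−mL=190/1937 → turn +1·90°
n=3: pose=(-7,4,W); sL=200/293, sR=40/61; mL=20/61, mR=-480/17873; mL+mR=5380/17873 → advance +1; mR−mL=-6340/17873 → turn -1·90°
n=4: pose=(-8,4,N); sL=10/17, sR=5/4; mL=5/8, mR=45/68; mL+mR=175/136 → advance +1; mR−mL=5/136 → turn +1·90°
n=5: pose=(-8,5,W); sL=8/13, sR=200/349; mL=100/349, mR=-192/4537; mL+mR=1108/4537 → advance +1; mR−mL=-1492/4537 → turn -1·90°
n=6: pose=(-9,5,N); sL=100/193, sR=100/97; mL=50/97, mR=9600/18721; mL+mR=19250/18721 → advance +1; mR−mL=-50/18721 → turn -1·90°
n=7: pose=(-9,6,E); sL=40/41, sR=200/169; mL=100/169, mR=1440/6929; mL+mR=5540/6929 → advance +1; mR−mL=-2660/6929 → turn -1·90°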